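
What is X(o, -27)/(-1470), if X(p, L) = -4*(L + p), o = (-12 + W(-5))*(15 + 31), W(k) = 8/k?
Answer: -6526/3675 ≈ -1.7758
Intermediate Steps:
o = -3128/5 (o = (-12 + 8/(-5))*(15 + 31) = (-12 + 8*(-1/5))*46 = (-12 - 8/5)*46 = -68/5*46 = -3128/5 ≈ -625.60)
X(p, L) = -4*L - 4*p
X(o, -27)/(-1470) = (-4*(-27) - 4*(-3128/5))/(-1470) = (108 + 12512/5)*(-1/1470) = (13052/5)*(-1/1470) = -6526/3675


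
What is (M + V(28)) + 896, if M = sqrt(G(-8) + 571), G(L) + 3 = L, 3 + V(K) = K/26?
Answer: 11623/13 + 4*sqrt(35) ≈ 917.74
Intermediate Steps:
V(K) = -3 + K/26
G(L) = -3 + L
M = 4*sqrt(35) (M = sqrt((-3 - 8) + 571) = sqrt(-11 + 571) = sqrt(560) = 4*sqrt(35) ≈ 23.664)
(M + V(28)) + 896 = (4*sqrt(35) + (-3 + (1/26)*28)) + 896 = (4*sqrt(35) + (-3 + 14/13)) + 896 = (4*sqrt(35) - 25/13) + 896 = (-25/13 + 4*sqrt(35)) + 896 = 11623/13 + 4*sqrt(35)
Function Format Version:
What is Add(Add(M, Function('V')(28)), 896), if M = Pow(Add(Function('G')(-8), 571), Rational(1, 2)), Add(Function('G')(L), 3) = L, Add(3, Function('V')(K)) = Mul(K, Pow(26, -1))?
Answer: Add(Rational(11623, 13), Mul(4, Pow(35, Rational(1, 2)))) ≈ 917.74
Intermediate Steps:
Function('V')(K) = Add(-3, Mul(Rational(1, 26), K)) (Function('V')(K) = Add(-3, Mul(K, Pow(26, -1))) = Add(-3, Mul(K, Rational(1, 26))) = Add(-3, Mul(Rational(1, 26), K)))
Function('G')(L) = Add(-3, L)
M = Mul(4, Pow(35, Rational(1, 2))) (M = Pow(Add(Add(-3, -8), 571), Rational(1, 2)) = Pow(Add(-11, 571), Rational(1, 2)) = Pow(560, Rational(1, 2)) = Mul(4, Pow(35, Rational(1, 2))) ≈ 23.664)
Add(Add(M, Function('V')(28)), 896) = Add(Add(Mul(4, Pow(35, Rational(1, 2))), Add(-3, Mul(Rational(1, 26), 28))), 896) = Add(Add(Mul(4, Pow(35, Rational(1, 2))), Add(-3, Rational(14, 13))), 896) = Add(Add(Mul(4, Pow(35, Rational(1, 2))), Rational(-25, 13)), 896) = Add(Add(Rational(-25, 13), Mul(4, Pow(35, Rational(1, 2)))), 896) = Add(Rational(11623, 13), Mul(4, Pow(35, Rational(1, 2))))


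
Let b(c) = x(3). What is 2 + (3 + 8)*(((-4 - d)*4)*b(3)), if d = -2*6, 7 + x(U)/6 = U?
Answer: -8446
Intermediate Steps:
x(U) = -42 + 6*U
b(c) = -24 (b(c) = -42 + 6*3 = -42 + 18 = -24)
d = -12
2 + (3 + 8)*(((-4 - d)*4)*b(3)) = 2 + (3 + 8)*(((-4 - 1*(-12))*4)*(-24)) = 2 + 11*(((-4 + 12)*4)*(-24)) = 2 + 11*((8*4)*(-24)) = 2 + 11*(32*(-24)) = 2 + 11*(-768) = 2 - 8448 = -8446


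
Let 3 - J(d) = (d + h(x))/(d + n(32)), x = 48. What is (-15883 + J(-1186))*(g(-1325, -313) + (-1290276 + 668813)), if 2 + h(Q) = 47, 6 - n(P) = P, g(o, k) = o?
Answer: 998936434199/101 ≈ 9.8905e+9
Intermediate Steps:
n(P) = 6 - P
h(Q) = 45 (h(Q) = -2 + 47 = 45)
J(d) = 3 - (45 + d)/(-26 + d) (J(d) = 3 - (d + 45)/(d + (6 - 1*32)) = 3 - (45 + d)/(d + (6 - 32)) = 3 - (45 + d)/(d - 26) = 3 - (45 + d)/(-26 + d))
(-15883 + J(-1186))*(g(-1325, -313) + (-1290276 + 668813)) = (-15883 + (-123 + 2*(-1186))/(-26 - 1186))*(-1325 + (-1290276 + 668813)) = (-15883 + (-123 - 2372)/(-1212))*(-1325 - 621463) = (-15883 - 1/1212*(-2495))*(-622788) = (-15883 + 2495/1212)*(-622788) = -19247701/1212*(-622788) = 998936434199/101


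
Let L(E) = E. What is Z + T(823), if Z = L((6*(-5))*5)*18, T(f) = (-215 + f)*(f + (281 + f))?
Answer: 1168916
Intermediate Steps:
T(f) = (-215 + f)*(281 + 2*f)
Z = -2700 (Z = ((6*(-5))*5)*18 = -30*5*18 = -150*18 = -2700)
Z + T(823) = -2700 + (-60415 - 149*823 + 2*823²) = -2700 + (-60415 - 122627 + 2*677329) = -2700 + (-60415 - 122627 + 1354658) = -2700 + 1171616 = 1168916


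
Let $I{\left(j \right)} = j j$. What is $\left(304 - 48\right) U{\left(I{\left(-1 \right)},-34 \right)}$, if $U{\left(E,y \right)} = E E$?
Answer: $256$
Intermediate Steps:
$I{\left(j \right)} = j^{2}$
$U{\left(E,y \right)} = E^{2}$
$\left(304 - 48\right) U{\left(I{\left(-1 \right)},-34 \right)} = \left(304 - 48\right) \left(\left(-1\right)^{2}\right)^{2} = 256 \cdot 1^{2} = 256 \cdot 1 = 256$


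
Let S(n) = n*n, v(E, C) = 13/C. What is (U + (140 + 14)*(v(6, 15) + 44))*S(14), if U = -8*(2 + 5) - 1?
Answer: 20146252/15 ≈ 1.3431e+6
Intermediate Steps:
U = -57 (U = -8*7 - 1 = -56 - 1 = -57)
S(n) = n**2
(U + (140 + 14)*(v(6, 15) + 44))*S(14) = (-57 + (140 + 14)*(13/15 + 44))*14**2 = (-57 + 154*(13*(1/15) + 44))*196 = (-57 + 154*(13/15 + 44))*196 = (-57 + 154*(673/15))*196 = (-57 + 103642/15)*196 = (102787/15)*196 = 20146252/15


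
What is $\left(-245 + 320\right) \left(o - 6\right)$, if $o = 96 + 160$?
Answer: $18750$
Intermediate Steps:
$o = 256$
$\left(-245 + 320\right) \left(o - 6\right) = \left(-245 + 320\right) \left(256 - 6\right) = 75 \cdot 250 = 18750$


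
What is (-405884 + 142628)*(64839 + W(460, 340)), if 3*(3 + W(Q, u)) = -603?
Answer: -17015551560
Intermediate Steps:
W(Q, u) = -204 (W(Q, u) = -3 + (1/3)*(-603) = -3 - 201 = -204)
(-405884 + 142628)*(64839 + W(460, 340)) = (-405884 + 142628)*(64839 - 204) = -263256*64635 = -17015551560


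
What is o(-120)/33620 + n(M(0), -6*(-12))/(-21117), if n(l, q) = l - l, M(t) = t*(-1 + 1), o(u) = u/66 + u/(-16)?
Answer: 25/147928 ≈ 0.00016900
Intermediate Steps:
o(u) = -25*u/528 (o(u) = u*(1/66) + u*(-1/16) = u/66 - u/16 = -25*u/528)
M(t) = 0 (M(t) = t*0 = 0)
n(l, q) = 0
o(-120)/33620 + n(M(0), -6*(-12))/(-21117) = -25/528*(-120)/33620 + 0/(-21117) = (125/22)*(1/33620) + 0*(-1/21117) = 25/147928 + 0 = 25/147928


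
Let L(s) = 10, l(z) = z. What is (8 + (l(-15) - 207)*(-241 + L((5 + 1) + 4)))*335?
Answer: 17182150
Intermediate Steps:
(8 + (l(-15) - 207)*(-241 + L((5 + 1) + 4)))*335 = (8 + (-15 - 207)*(-241 + 10))*335 = (8 - 222*(-231))*335 = (8 + 51282)*335 = 51290*335 = 17182150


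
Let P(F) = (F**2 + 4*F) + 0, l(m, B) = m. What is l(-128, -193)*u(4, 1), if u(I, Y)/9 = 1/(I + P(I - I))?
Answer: -288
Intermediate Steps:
P(F) = F**2 + 4*F
u(I, Y) = 9/I (u(I, Y) = 9/(I + (I - I)*(4 + (I - I))) = 9/(I + 0*(4 + 0)) = 9/(I + 0*4) = 9/(I + 0) = 9/I)
l(-128, -193)*u(4, 1) = -1152/4 = -128*9/4 = -288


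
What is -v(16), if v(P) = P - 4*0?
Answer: -16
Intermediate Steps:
v(P) = P (v(P) = P + 0 = P)
-v(16) = -1*16 = -16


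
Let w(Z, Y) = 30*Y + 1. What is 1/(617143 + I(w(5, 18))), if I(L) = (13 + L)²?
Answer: 1/924059 ≈ 1.0822e-6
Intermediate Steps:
w(Z, Y) = 1 + 30*Y
1/(617143 + I(w(5, 18))) = 1/(617143 + (13 + (1 + 30*18))²) = 1/(617143 + (13 + (1 + 540))²) = 1/(617143 + (13 + 541)²) = 1/(617143 + 554²) = 1/(617143 + 306916) = 1/924059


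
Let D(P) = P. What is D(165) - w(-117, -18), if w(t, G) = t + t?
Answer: 399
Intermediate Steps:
w(t, G) = 2*t
D(165) - w(-117, -18) = 165 - 2*(-117) = 165 - 1*(-234) = 165 + 234 = 399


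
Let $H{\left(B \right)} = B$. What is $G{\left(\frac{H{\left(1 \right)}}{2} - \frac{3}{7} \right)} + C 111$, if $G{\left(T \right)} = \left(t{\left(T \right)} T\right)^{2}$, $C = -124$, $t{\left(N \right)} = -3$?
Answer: $- \frac{2697735}{196} \approx -13764.0$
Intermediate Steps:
$G{\left(T \right)} = 9 T^{2}$ ($G{\left(T \right)} = \left(- 3 T\right)^{2} = 9 T^{2}$)
$G{\left(\frac{H{\left(1 \right)}}{2} - \frac{3}{7} \right)} + C 111 = 9 \left(1 \cdot \frac{1}{2} - \frac{3}{7}\right)^{2} - 13764 = 9 \left(\frac{1}{2} - \frac{3}{7}\right)^{2} - 13764 = \frac{9}{196} - 13764 = - \frac{2697735}{196}$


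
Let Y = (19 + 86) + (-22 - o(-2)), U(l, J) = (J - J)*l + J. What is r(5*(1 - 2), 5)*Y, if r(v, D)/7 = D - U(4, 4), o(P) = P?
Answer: 595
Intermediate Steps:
U(l, J) = J (U(l, J) = 0*l + J = 0 + J = J)
r(v, D) = -28 + 7*D (r(v, D) = 7*(D - 1*4) = 7*(D - 4) = 7*(-4 + D) = -28 + 7*D)
Y = 85 (Y = (19 + 86) + (-22 - 1*(-2)) = 105 + (-22 + 2) = 105 - 20 = 85)
r(5*(1 - 2), 5)*Y = (-28 + 7*5)*85 = (-28 + 35)*85 = 7*85 = 595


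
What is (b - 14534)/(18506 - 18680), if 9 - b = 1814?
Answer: 16339/174 ≈ 93.902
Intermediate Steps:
b = -1805 (b = 9 - 1*1814 = 9 - 1814 = -1805)
(b - 14534)/(18506 - 18680) = (-1805 - 14534)/(18506 - 18680) = -16339/(-174) = -16339*(-1/174) = 16339/174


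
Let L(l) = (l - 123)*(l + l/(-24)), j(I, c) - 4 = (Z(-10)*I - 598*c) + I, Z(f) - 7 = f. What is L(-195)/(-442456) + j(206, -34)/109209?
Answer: 9302448031/193280709216 ≈ 0.048129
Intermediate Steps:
Z(f) = 7 + f
j(I, c) = 4 - 598*c - 2*I (j(I, c) = 4 + (((7 - 10)*I - 598*c) + I) = 4 + ((-3*I - 598*c) + I) = 4 + ((-598*c - 3*I) + I) = 4 + (-598*c - 2*I) = 4 - 598*c - 2*I)
L(l) = 23*l*(-123 + l)/24 (L(l) = (-123 + l)*(l + l*(-1/24)) = (-123 + l)*(l - l/24) = (-123 + l)*(23*l/24) = 23*l*(-123 + l)/24)
L(-195)/(-442456) + j(206, -34)/109209 = ((23/24)*(-195)*(-123 - 195))/(-442456) + (4 - 598*(-34) - 2*206)/109209 = ((23/24)*(-195)*(-318))*(-1/442456) + (4 + 20332 - 412)*(1/109209) = (237705/4)*(-1/442456) + 19924*(1/109209) = -237705/1769824 + 19924/109209 = 9302448031/193280709216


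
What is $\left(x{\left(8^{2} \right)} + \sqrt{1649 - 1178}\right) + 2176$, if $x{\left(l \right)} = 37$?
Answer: $2213 + \sqrt{471} \approx 2234.7$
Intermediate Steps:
$\left(x{\left(8^{2} \right)} + \sqrt{1649 - 1178}\right) + 2176 = \left(37 + \sqrt{1649 - 1178}\right) + 2176 = \left(37 + \sqrt{471}\right) + 2176 = 2213 + \sqrt{471}$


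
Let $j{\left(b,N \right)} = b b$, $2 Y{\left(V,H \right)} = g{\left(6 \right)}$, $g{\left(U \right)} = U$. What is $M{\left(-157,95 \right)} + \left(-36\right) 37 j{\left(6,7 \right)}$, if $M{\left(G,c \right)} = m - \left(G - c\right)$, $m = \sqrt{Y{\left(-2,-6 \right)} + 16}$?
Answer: $-47700 + \sqrt{19} \approx -47696.0$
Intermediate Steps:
$Y{\left(V,H \right)} = 3$ ($Y{\left(V,H \right)} = \frac{1}{2} \cdot 6 = 3$)
$j{\left(b,N \right)} = b^{2}$
$m = \sqrt{19}$ ($m = \sqrt{3 + 16} = \sqrt{19} \approx 4.3589$)
$M{\left(G,c \right)} = c + \sqrt{19} - G$ ($M{\left(G,c \right)} = \sqrt{19} - \left(G - c\right) = c + \sqrt{19} - G$)
$M{\left(-157,95 \right)} + \left(-36\right) 37 j{\left(6,7 \right)} = \left(95 + \sqrt{19} - -157\right) + \left(-36\right) 37 \cdot 6^{2} = \left(95 + \sqrt{19} + 157\right) - 47952 = \left(252 + \sqrt{19}\right) - 47952 = -47700 + \sqrt{19}$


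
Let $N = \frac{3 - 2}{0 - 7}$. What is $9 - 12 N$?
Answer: $\frac{75}{7} \approx 10.714$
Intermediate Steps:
$N = - \frac{1}{7}$ ($N = 1 \frac{1}{-7} = 1 \left(- \frac{1}{7}\right) = - \frac{1}{7} \approx -0.14286$)
$9 - 12 N = 9 - - \frac{12}{7} = 9 + \frac{12}{7} = \frac{75}{7}$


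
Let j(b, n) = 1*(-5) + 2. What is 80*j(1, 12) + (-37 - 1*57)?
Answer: -334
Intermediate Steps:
j(b, n) = -3 (j(b, n) = -5 + 2 = -3)
80*j(1, 12) + (-37 - 1*57) = 80*(-3) + (-37 - 1*57) = -240 + (-37 - 57) = -240 - 94 = -334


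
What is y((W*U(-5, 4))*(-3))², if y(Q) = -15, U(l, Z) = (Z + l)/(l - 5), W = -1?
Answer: 225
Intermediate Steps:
U(l, Z) = (Z + l)/(-5 + l)
y((W*U(-5, 4))*(-3))² = (-15)² = 225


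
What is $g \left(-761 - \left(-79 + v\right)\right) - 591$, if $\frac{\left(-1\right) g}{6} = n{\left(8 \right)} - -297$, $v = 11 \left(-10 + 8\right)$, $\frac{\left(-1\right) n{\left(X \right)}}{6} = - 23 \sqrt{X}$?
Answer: $1175529 + 1092960 \sqrt{2} \approx 2.7212 \cdot 10^{6}$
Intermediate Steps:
$n{\left(X \right)} = 138 \sqrt{X}$ ($n{\left(X \right)} = - 6 \left(- 23 \sqrt{X}\right) = 138 \sqrt{X}$)
$v = -22$ ($v = 11 \left(-2\right) = -22$)
$g = -1782 - 1656 \sqrt{2}$ ($g = - 6 \left(138 \sqrt{8} - -297\right) = - 6 \left(138 \cdot 2 \sqrt{2} + 297\right) = - 6 \left(276 \sqrt{2} + 297\right) = - 6 \left(297 + 276 \sqrt{2}\right) = -1782 - 1656 \sqrt{2} \approx -4123.9$)
$g \left(-761 - \left(-79 + v\right)\right) - 591 = \left(-1782 - 1656 \sqrt{2}\right) \left(-761 - \left(-79 - 22\right)\right) - 591 = \left(-1782 - 1656 \sqrt{2}\right) \left(-761 - -101\right) - 591 = \left(-1782 - 1656 \sqrt{2}\right) \left(-761 + 101\right) - 591 = \left(-1782 - 1656 \sqrt{2}\right) \left(-660\right) - 591 = \left(1176120 + 1092960 \sqrt{2}\right) - 591 = 1175529 + 1092960 \sqrt{2}$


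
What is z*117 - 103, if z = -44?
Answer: -5251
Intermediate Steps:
z*117 - 103 = -44*117 - 103 = -5148 - 103 = -5251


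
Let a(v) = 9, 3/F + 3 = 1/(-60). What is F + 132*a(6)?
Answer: 214848/181 ≈ 1187.0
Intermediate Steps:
F = -180/181 (F = 3/(-3 + 1/(-60)) = 3/(-3 - 1/60) = 3/(-181/60) = 3*(-60/181) = -180/181 ≈ -0.99448)
F + 132*a(6) = -180/181 + 132*9 = -180/181 + 1188 = 214848/181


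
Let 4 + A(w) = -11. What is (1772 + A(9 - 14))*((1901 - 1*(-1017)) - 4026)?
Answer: -1946756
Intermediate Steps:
A(w) = -15 (A(w) = -4 - 11 = -15)
(1772 + A(9 - 14))*((1901 - 1*(-1017)) - 4026) = (1772 - 15)*((1901 - 1*(-1017)) - 4026) = 1757*((1901 + 1017) - 4026) = 1757*(2918 - 4026) = 1757*(-1108) = -1946756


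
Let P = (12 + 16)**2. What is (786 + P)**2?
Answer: 2464900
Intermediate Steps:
P = 784 (P = 28**2 = 784)
(786 + P)**2 = (786 + 784)**2 = 1570**2 = 2464900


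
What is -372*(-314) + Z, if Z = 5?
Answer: 116813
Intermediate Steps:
-372*(-314) + Z = -372*(-314) + 5 = 116808 + 5 = 116813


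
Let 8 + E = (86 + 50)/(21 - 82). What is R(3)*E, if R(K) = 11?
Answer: -6864/61 ≈ -112.52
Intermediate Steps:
E = -624/61 (E = -8 + (86 + 50)/(21 - 82) = -8 + 136/(-61) = -8 + 136*(-1/61) = -8 - 136/61 = -624/61 ≈ -10.230)
R(3)*E = 11*(-624/61) = -6864/61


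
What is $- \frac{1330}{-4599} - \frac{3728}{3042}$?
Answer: $- \frac{34654}{37011} \approx -0.93632$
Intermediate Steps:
$- \frac{1330}{-4599} - \frac{3728}{3042} = \left(-1330\right) \left(- \frac{1}{4599}\right) - \frac{1864}{1521} = \frac{190}{657} - \frac{1864}{1521} = - \frac{34654}{37011}$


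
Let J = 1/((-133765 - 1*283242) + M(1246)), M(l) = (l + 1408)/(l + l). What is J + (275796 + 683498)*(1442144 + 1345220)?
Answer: 1389330894377859024074/519589395 ≈ 2.6739e+12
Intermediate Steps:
M(l) = (1408 + l)/(2*l) (M(l) = (1408 + l)/((2*l)) = (1408 + l)*(1/(2*l)) = (1408 + l)/(2*l))
J = -1246/519589395 (J = 1/((-133765 - 1*283242) + (½)*(1408 + 1246)/1246) = 1/((-133765 - 283242) + (½)*(1/1246)*2654) = 1/(-417007 + 1327/1246) = 1/(-519589395/1246) = -1246/519589395 ≈ -2.3980e-6)
J + (275796 + 683498)*(1442144 + 1345220) = -1246/519589395 + (275796 + 683498)*(1442144 + 1345220) = -1246/519589395 + 959294*2787364 = -1246/519589395 + 2673901561016 = 1389330894377859024074/519589395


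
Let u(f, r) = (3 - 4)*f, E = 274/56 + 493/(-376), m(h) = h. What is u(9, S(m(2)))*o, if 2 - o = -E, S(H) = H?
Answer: -132219/2632 ≈ -50.235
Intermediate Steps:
E = 9427/2632 (E = 274*(1/56) + 493*(-1/376) = 137/28 - 493/376 = 9427/2632 ≈ 3.5817)
u(f, r) = -f
o = 14691/2632 (o = 2 - (-1)*9427/2632 = 2 - 1*(-9427/2632) = 2 + 9427/2632 = 14691/2632 ≈ 5.5817)
u(9, S(m(2)))*o = -1*9*(14691/2632) = -9*14691/2632 = -132219/2632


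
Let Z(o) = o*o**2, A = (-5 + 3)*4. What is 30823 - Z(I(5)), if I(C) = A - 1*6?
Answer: 33567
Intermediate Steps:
A = -8 (A = -2*4 = -8)
I(C) = -14 (I(C) = -8 - 1*6 = -8 - 6 = -14)
Z(o) = o**3
30823 - Z(I(5)) = 30823 - 1*(-14)**3 = 30823 - 1*(-2744) = 30823 + 2744 = 33567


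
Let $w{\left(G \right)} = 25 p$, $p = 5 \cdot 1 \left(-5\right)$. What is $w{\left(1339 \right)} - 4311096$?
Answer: $-4311721$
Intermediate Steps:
$p = -25$ ($p = 5 \left(-5\right) = -25$)
$w{\left(G \right)} = -625$ ($w{\left(G \right)} = 25 \left(-25\right) = -625$)
$w{\left(1339 \right)} - 4311096 = -625 - 4311096 = -4311721$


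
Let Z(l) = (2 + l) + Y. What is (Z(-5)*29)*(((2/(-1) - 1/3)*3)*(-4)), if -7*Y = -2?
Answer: -2204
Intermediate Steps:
Y = 2/7 (Y = -⅐*(-2) = 2/7 ≈ 0.28571)
Z(l) = 16/7 + l (Z(l) = (2 + l) + 2/7 = 16/7 + l)
(Z(-5)*29)*(((2/(-1) - 1/3)*3)*(-4)) = ((16/7 - 5)*29)*(((2/(-1) - 1/3)*3)*(-4)) = (-19/7*29)*(((2*(-1) - 1*⅓)*3)*(-4)) = -551*(-2 - ⅓)*3*(-4)/7 = -551*(-7/3*3)*(-4)/7 = -(-551)*(-4) = -551/7*28 = -2204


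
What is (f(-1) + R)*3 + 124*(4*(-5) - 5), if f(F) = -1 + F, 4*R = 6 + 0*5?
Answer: -6203/2 ≈ -3101.5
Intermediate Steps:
R = 3/2 (R = (6 + 0*5)/4 = (6 + 0)/4 = (¼)*6 = 3/2 ≈ 1.5000)
(f(-1) + R)*3 + 124*(4*(-5) - 5) = ((-1 - 1) + 3/2)*3 + 124*(4*(-5) - 5) = (-2 + 3/2)*3 + 124*(-20 - 5) = -½*3 + 124*(-25) = -3/2 - 3100 = -6203/2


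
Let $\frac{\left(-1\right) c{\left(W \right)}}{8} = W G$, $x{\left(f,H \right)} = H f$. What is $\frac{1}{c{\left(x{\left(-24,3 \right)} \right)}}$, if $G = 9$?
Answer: $\frac{1}{5184} \approx 0.0001929$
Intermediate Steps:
$c{\left(W \right)} = - 72 W$ ($c{\left(W \right)} = - 8 W 9 = - 8 \cdot 9 W = - 72 W$)
$\frac{1}{c{\left(x{\left(-24,3 \right)} \right)}} = \frac{1}{\left(-72\right) 3 \left(-24\right)} = \frac{1}{\left(-72\right) \left(-72\right)} = \frac{1}{5184}$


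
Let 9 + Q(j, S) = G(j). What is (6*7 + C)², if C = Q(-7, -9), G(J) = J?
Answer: 676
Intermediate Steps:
Q(j, S) = -9 + j
C = -16 (C = -9 - 7 = -16)
(6*7 + C)² = (6*7 - 16)² = (42 - 16)² = 26² = 676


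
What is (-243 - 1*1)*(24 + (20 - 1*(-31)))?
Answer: -18300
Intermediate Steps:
(-243 - 1*1)*(24 + (20 - 1*(-31))) = (-243 - 1)*(24 + (20 + 31)) = -244*(24 + 51) = -244*75 = -18300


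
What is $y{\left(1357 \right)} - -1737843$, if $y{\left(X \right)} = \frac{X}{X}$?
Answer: $1737844$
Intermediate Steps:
$y{\left(X \right)} = 1$
$y{\left(1357 \right)} - -1737843 = 1 - -1737843 = 1 + 1737843 = 1737844$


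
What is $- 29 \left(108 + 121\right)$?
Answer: $-6641$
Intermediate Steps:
$- 29 \left(108 + 121\right) = \left(-29\right) 229 = -6641$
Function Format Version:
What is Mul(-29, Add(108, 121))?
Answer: -6641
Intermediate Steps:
Mul(-29, Add(108, 121)) = Mul(-29, 229) = -6641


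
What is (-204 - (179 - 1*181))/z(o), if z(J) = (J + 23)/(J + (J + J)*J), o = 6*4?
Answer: -237552/47 ≈ -5054.3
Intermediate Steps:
o = 24
z(J) = (23 + J)/(J + 2*J²) (z(J) = (23 + J)/(J + (2*J)*J) = (23 + J)/(J + 2*J²))
(-204 - (179 - 1*181))/z(o) = (-204 - (179 - 1*181))/(((23 + 24)/(24*(1 + 2*24)))) = (-204 - (179 - 181))/(((1/24)*47/(1 + 48))) = (-204 - 1*(-2))/(((1/24)*47/49)) = (-204 + 2)/(((1/24)*(1/49)*47)) = -202/47/1176 = -202*1176/47 = -237552/47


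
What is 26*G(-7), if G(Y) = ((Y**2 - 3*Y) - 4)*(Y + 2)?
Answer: -8580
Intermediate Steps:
G(Y) = (2 + Y)*(-4 + Y**2 - 3*Y) (G(Y) = (-4 + Y**2 - 3*Y)*(2 + Y) = (2 + Y)*(-4 + Y**2 - 3*Y))
26*G(-7) = 26*(-8 + (-7)**3 - 1*(-7)**2 - 10*(-7)) = 26*(-8 - 343 - 1*49 + 70) = 26*(-8 - 343 - 49 + 70) = 26*(-330) = -8580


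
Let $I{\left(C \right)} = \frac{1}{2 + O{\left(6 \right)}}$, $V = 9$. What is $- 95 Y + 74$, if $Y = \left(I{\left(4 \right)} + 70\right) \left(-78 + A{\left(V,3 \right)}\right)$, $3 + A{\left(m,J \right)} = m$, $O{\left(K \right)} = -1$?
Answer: $485714$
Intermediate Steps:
$A{\left(m,J \right)} = -3 + m$
$I{\left(C \right)} = 1$ ($I{\left(C \right)} = \frac{1}{2 - 1} = 1^{-1} = 1$)
$Y = -5112$ ($Y = \left(1 + 70\right) \left(-78 + \left(-3 + 9\right)\right) = 71 \left(-78 + 6\right) = 71 \left(-72\right) = -5112$)
$- 95 Y + 74 = \left(-95\right) \left(-5112\right) + 74 = 485640 + 74 = 485714$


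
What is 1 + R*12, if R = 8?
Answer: 97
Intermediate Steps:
1 + R*12 = 1 + 8*12 = 1 + 96 = 97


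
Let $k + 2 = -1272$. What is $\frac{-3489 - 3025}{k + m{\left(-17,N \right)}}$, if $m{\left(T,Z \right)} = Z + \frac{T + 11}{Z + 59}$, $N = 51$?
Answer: $\frac{179135}{33634} \approx 5.326$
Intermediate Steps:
$k = -1274$ ($k = -2 - 1272 = -1274$)
$m{\left(T,Z \right)} = Z + \frac{11 + T}{59 + Z}$
$\frac{-3489 - 3025}{k + m{\left(-17,N \right)}} = \frac{-3489 - 3025}{-1274 + \frac{11 - 17 + 51^{2} + 59 \cdot 51}{59 + 51}} = - \frac{6514}{-1274 + \frac{11 - 17 + 2601 + 3009}{110}} = - \frac{6514}{-1274 + \frac{1}{110} \cdot 5604} = - \frac{6514}{-1274 + \frac{2802}{55}} = - \frac{6514}{- \frac{67268}{55}} = \left(-6514\right) \left(- \frac{55}{67268}\right) = \frac{179135}{33634}$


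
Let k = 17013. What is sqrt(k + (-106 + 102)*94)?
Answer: sqrt(16637) ≈ 128.98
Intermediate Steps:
sqrt(k + (-106 + 102)*94) = sqrt(17013 + (-106 + 102)*94) = sqrt(17013 - 4*94) = sqrt(17013 - 376) = sqrt(16637)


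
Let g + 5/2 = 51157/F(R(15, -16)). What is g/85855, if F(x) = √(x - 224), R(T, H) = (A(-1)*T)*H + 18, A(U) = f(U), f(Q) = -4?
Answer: -1/34342 + 51157*√754/64734670 ≈ 0.021671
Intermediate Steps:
A(U) = -4
R(T, H) = 18 - 4*H*T (R(T, H) = (-4*T)*H + 18 = -4*H*T + 18 = 18 - 4*H*T)
F(x) = √(-224 + x)
g = -5/2 + 51157*√754/754 (g = -5/2 + 51157/(√(-224 + (18 - 4*(-16)*15))) = -5/2 + 51157/(√(-224 + (18 + 960))) = -5/2 + 51157/(√(-224 + 978)) = -5/2 + 51157/(√754) = -5/2 + 51157*(√754/754) = -5/2 + 51157*√754/754 ≈ 1860.5)
g/85855 = (-5/2 + 51157*√754/754)/85855 = (-5/2 + 51157*√754/754)*(1/85855) = -1/34342 + 51157*√754/64734670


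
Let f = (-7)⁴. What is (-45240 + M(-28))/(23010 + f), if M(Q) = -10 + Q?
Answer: -45278/25411 ≈ -1.7818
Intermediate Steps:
f = 2401
(-45240 + M(-28))/(23010 + f) = (-45240 + (-10 - 28))/(23010 + 2401) = (-45240 - 38)/25411 = -45278*1/25411 = -45278/25411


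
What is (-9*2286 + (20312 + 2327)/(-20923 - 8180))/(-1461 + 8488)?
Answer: -598787761/204506781 ≈ -2.9280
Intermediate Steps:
(-9*2286 + (20312 + 2327)/(-20923 - 8180))/(-1461 + 8488) = (-20574 + 22639/(-29103))/7027 = (-20574 + 22639*(-1/29103))*(1/7027) = (-20574 - 22639/29103)*(1/7027) = -598787761/29103*1/7027 = -598787761/204506781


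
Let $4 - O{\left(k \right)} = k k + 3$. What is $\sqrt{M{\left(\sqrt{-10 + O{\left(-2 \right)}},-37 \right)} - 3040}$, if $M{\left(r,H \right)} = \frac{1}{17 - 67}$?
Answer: $\frac{3 i \sqrt{33778}}{10} \approx 55.136 i$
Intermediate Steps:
$O{\left(k \right)} = 1 - k^{2}$ ($O{\left(k \right)} = 4 - \left(k k + 3\right) = 4 - \left(k^{2} + 3\right) = 4 - \left(3 + k^{2}\right) = 1 - k^{2}$)
$M{\left(r,H \right)} = - \frac{1}{50}$ ($M{\left(r,H \right)} = \frac{1}{-50} = - \frac{1}{50}$)
$\sqrt{M{\left(\sqrt{-10 + O{\left(-2 \right)}},-37 \right)} - 3040} = \sqrt{- \frac{1}{50} - 3040} = \sqrt{- \frac{152001}{50}} = \frac{3 i \sqrt{33778}}{10}$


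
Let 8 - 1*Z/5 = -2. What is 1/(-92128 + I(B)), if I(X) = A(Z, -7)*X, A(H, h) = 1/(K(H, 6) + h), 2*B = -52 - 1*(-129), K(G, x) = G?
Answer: -86/7922931 ≈ -1.0855e-5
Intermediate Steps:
Z = 50 (Z = 40 - 5*(-2) = 40 + 10 = 50)
B = 77/2 (B = (-52 - 1*(-129))/2 = (-52 + 129)/2 = (½)*77 = 77/2 ≈ 38.500)
A(H, h) = 1/(H + h)
I(X) = X/43 (I(X) = X/(50 - 7) = X/43)
1/(-92128 + I(B)) = 1/(-92128 + (1/43)*(77/2)) = 1/(-92128 + 77/86) = 1/(-7922931/86) = -86/7922931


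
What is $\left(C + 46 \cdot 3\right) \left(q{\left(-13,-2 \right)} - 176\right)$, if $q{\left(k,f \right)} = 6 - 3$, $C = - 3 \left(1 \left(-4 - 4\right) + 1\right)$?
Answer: $-27507$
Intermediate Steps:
$C = 21$ ($C = - 3 \left(1 \left(-8\right) + 1\right) = - 3 \left(-8 + 1\right) = \left(-3\right) \left(-7\right) = 21$)
$q{\left(k,f \right)} = 3$ ($q{\left(k,f \right)} = 6 - 3 = 3$)
$\left(C + 46 \cdot 3\right) \left(q{\left(-13,-2 \right)} - 176\right) = \left(21 + 46 \cdot 3\right) \left(3 - 176\right) = \left(21 + 138\right) \left(-173\right) = 159 \left(-173\right) = -27507$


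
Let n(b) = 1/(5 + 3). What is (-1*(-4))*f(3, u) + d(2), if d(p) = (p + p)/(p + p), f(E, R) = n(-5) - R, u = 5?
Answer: -37/2 ≈ -18.500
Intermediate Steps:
n(b) = ⅛ (n(b) = 1/8 = ⅛)
f(E, R) = ⅛ - R
d(p) = 1 (d(p) = (2*p)/((2*p)) = (2*p)*(1/(2*p)) = 1)
(-1*(-4))*f(3, u) + d(2) = (-1*(-4))*(⅛ - 1*5) + 1 = 4*(⅛ - 5) + 1 = 4*(-39/8) + 1 = -39/2 + 1 = -37/2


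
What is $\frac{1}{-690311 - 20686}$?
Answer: $- \frac{1}{710997} \approx -1.4065 \cdot 10^{-6}$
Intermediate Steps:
$\frac{1}{-690311 - 20686} = \frac{1}{-710997} = - \frac{1}{710997}$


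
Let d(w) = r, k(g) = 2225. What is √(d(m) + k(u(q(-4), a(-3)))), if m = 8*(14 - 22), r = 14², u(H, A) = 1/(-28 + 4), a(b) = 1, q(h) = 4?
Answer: 3*√269 ≈ 49.204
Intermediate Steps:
u(H, A) = -1/24 (u(H, A) = 1/(-24) = -1/24)
r = 196
m = -64 (m = 8*(-8) = -64)
d(w) = 196
√(d(m) + k(u(q(-4), a(-3)))) = √(196 + 2225) = √2421 = 3*√269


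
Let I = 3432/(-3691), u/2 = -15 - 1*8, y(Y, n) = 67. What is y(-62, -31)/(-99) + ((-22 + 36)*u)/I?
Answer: 1781011/2574 ≈ 691.92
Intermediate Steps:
u = -46 (u = 2*(-15 - 1*8) = 2*(-15 - 8) = 2*(-23) = -46)
I = -3432/3691 (I = 3432*(-1/3691) = -3432/3691 ≈ -0.92983)
y(-62, -31)/(-99) + ((-22 + 36)*u)/I = 67/(-99) + ((-22 + 36)*(-46))/(-3432/3691) = 67*(-1/99) + (14*(-46))*(-3691/3432) = -67/99 - 644*(-3691/3432) = -67/99 + 594251/858 = 1781011/2574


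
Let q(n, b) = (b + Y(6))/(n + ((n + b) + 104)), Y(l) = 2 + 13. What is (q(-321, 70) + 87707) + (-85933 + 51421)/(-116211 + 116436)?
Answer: 1024375151/11700 ≈ 87553.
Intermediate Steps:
Y(l) = 15
q(n, b) = (15 + b)/(104 + b + 2*n) (q(n, b) = (b + 15)/(n + ((n + b) + 104)) = (15 + b)/(n + ((b + n) + 104)) = (15 + b)/(n + (104 + b + n)) = (15 + b)/(104 + b + 2*n))
(q(-321, 70) + 87707) + (-85933 + 51421)/(-116211 + 116436) = ((15 + 70)/(104 + 70 + 2*(-321)) + 87707) + (-85933 + 51421)/(-116211 + 116436) = (85/(104 + 70 - 642) + 87707) - 34512/225 = (85/(-468) + 87707) - 34512*1/225 = (-1/468*85 + 87707) - 11504/75 = (-85/468 + 87707) - 11504/75 = 41046791/468 - 11504/75 = 1024375151/11700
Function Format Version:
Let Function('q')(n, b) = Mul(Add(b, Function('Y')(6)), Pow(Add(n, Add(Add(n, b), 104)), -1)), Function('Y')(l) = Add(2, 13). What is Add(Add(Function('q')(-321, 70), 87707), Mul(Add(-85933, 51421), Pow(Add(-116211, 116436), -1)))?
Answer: Rational(1024375151, 11700) ≈ 87553.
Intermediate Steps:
Function('Y')(l) = 15
Function('q')(n, b) = Mul(Pow(Add(104, b, Mul(2, n)), -1), Add(15, b)) (Function('q')(n, b) = Mul(Add(b, 15), Pow(Add(n, Add(Add(n, b), 104)), -1)) = Mul(Add(15, b), Pow(Add(n, Add(Add(b, n), 104)), -1)) = Mul(Add(15, b), Pow(Add(n, Add(104, b, n)), -1)) = Mul(Add(15, b), Pow(Add(104, b, Mul(2, n)), -1)) = Mul(Pow(Add(104, b, Mul(2, n)), -1), Add(15, b)))
Add(Add(Function('q')(-321, 70), 87707), Mul(Add(-85933, 51421), Pow(Add(-116211, 116436), -1))) = Add(Add(Mul(Pow(Add(104, 70, Mul(2, -321)), -1), Add(15, 70)), 87707), Mul(Add(-85933, 51421), Pow(Add(-116211, 116436), -1))) = Add(Add(Mul(Pow(Add(104, 70, -642), -1), 85), 87707), Mul(-34512, Pow(225, -1))) = Add(Add(Mul(Pow(-468, -1), 85), 87707), Mul(-34512, Rational(1, 225))) = Add(Add(Mul(Rational(-1, 468), 85), 87707), Rational(-11504, 75)) = Add(Add(Rational(-85, 468), 87707), Rational(-11504, 75)) = Add(Rational(41046791, 468), Rational(-11504, 75)) = Rational(1024375151, 11700)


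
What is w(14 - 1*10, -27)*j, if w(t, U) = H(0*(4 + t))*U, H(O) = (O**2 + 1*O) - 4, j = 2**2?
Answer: 432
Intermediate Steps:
j = 4
H(O) = -4 + O + O**2 (H(O) = (O**2 + O) - 4 = (O + O**2) - 4 = -4 + O + O**2)
w(t, U) = -4*U (w(t, U) = (-4 + 0*(4 + t) + (0*(4 + t))**2)*U = (-4 + 0 + 0**2)*U = (-4 + 0 + 0)*U = -4*U)
w(14 - 1*10, -27)*j = -4*(-27)*4 = 108*4 = 432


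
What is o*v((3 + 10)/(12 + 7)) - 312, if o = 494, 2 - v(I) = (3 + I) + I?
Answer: -1482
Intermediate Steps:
v(I) = -1 - 2*I (v(I) = 2 - ((3 + I) + I) = 2 - (3 + 2*I) = 2 + (-3 - 2*I) = -1 - 2*I)
o*v((3 + 10)/(12 + 7)) - 312 = 494*(-1 - 2*(3 + 10)/(12 + 7)) - 312 = 494*(-1 - 26/19) - 312 = 494*(-45/19) - 312 = -1170 - 312 = -1482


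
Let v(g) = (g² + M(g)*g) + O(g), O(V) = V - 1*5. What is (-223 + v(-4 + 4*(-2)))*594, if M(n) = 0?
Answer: -57024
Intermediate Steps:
O(V) = -5 + V (O(V) = V - 5 = -5 + V)
v(g) = -5 + g + g² (v(g) = (g² + 0*g) + (-5 + g) = (g² + 0) + (-5 + g) = g² + (-5 + g) = -5 + g + g²)
(-223 + v(-4 + 4*(-2)))*594 = (-223 + (-5 + (-4 + 4*(-2)) + (-4 + 4*(-2))²))*594 = (-223 + (-5 + (-4 - 8) + (-4 - 8)²))*594 = (-223 + (-5 - 12 + (-12)²))*594 = (-223 + (-5 - 12 + 144))*594 = (-223 + 127)*594 = -96*594 = -57024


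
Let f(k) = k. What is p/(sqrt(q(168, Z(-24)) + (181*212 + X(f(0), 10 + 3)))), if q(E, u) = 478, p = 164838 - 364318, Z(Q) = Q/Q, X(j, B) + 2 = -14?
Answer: -99740*sqrt(38834)/19417 ≈ -1012.3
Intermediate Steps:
X(j, B) = -16 (X(j, B) = -2 - 14 = -16)
Z(Q) = 1
p = -199480
p/(sqrt(q(168, Z(-24)) + (181*212 + X(f(0), 10 + 3)))) = -199480/sqrt(478 + (181*212 - 16)) = -199480/sqrt(478 + (38372 - 16)) = -199480/sqrt(478 + 38356) = -199480*sqrt(38834)/38834 = -99740*sqrt(38834)/19417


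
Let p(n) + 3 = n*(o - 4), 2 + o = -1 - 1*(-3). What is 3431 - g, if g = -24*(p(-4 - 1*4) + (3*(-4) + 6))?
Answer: 3983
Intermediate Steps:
o = 0 (o = -2 + (-1 - 1*(-3)) = -2 + (-1 + 3) = -2 + 2 = 0)
p(n) = -3 - 4*n (p(n) = -3 + n*(0 - 4) = -3 + n*(-4) = -3 - 4*n)
g = -552 (g = -24*((-3 - 4*(-4 - 1*4)) + (3*(-4) + 6)) = -24*((-3 - 4*(-4 - 4)) + (-12 + 6)) = -24*((-3 - 4*(-8)) - 6) = -24*((-3 + 32) - 6) = -24*(29 - 6) = -24*23 = -552)
3431 - g = 3431 - 1*(-552) = 3431 + 552 = 3983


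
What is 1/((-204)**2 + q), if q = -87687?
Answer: -1/46071 ≈ -2.1706e-5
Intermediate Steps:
1/((-204)**2 + q) = 1/((-204)**2 - 87687) = 1/(41616 - 87687) = 1/(-46071) = -1/46071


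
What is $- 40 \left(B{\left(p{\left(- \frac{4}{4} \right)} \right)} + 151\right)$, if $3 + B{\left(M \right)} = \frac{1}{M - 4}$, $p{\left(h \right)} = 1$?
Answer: $- \frac{17720}{3} \approx -5906.7$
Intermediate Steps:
$B{\left(M \right)} = -3 + \frac{1}{-4 + M}$ ($B{\left(M \right)} = -3 + \frac{1}{M - 4} = -3 + \frac{1}{-4 + M}$)
$- 40 \left(B{\left(p{\left(- \frac{4}{4} \right)} \right)} + 151\right) = - 40 \left(\frac{13 - 3}{-4 + 1} + 151\right) = - 40 \left(\frac{13 - 3}{-3} + 151\right) = - 40 \left(\left(- \frac{1}{3}\right) 10 + 151\right) = - 40 \left(- \frac{10}{3} + 151\right) = \left(-40\right) \frac{443}{3} = - \frac{17720}{3}$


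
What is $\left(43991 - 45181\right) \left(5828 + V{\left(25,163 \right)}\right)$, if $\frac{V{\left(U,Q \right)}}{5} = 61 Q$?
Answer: $-66096170$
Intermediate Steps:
$V{\left(U,Q \right)} = 305 Q$ ($V{\left(U,Q \right)} = 5 \cdot 61 Q = 305 Q$)
$\left(43991 - 45181\right) \left(5828 + V{\left(25,163 \right)}\right) = \left(43991 - 45181\right) \left(5828 + 305 \cdot 163\right) = - 1190 \left(5828 + 49715\right) = \left(-1190\right) 55543 = -66096170$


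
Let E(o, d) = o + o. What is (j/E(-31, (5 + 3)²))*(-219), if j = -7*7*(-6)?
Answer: 32193/31 ≈ 1038.5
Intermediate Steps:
E(o, d) = 2*o
j = 294 (j = -49*(-6) = 294)
(j/E(-31, (5 + 3)²))*(-219) = (294/((2*(-31))))*(-219) = (294/(-62))*(-219) = (294*(-1/62))*(-219) = -147/31*(-219) = 32193/31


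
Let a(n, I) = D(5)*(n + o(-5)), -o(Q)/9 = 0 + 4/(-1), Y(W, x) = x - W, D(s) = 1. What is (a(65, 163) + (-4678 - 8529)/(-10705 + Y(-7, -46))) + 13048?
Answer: 141286063/10744 ≈ 13150.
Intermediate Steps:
o(Q) = 36 (o(Q) = -9*(0 + 4/(-1)) = -9*(0 + 4*(-1)) = -9*(0 - 4) = -9*(-4) = 36)
a(n, I) = 36 + n (a(n, I) = 1*(n + 36) = 1*(36 + n) = 36 + n)
(a(65, 163) + (-4678 - 8529)/(-10705 + Y(-7, -46))) + 13048 = ((36 + 65) + (-4678 - 8529)/(-10705 + (-46 - 1*(-7)))) + 13048 = (101 - 13207/(-10705 + (-46 + 7))) + 13048 = (101 - 13207/(-10705 - 39)) + 13048 = (101 - 13207/(-10744)) + 13048 = (101 - 13207*(-1/10744)) + 13048 = (101 + 13207/10744) + 13048 = 1098351/10744 + 13048 = 141286063/10744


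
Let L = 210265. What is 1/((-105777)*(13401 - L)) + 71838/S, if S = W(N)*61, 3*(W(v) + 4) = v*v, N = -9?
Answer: 65040511431229/1270244683008 ≈ 51.203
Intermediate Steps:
W(v) = -4 + v**2/3 (W(v) = -4 + (v*v)/3 = -4 + v**2/3)
S = 1403 (S = (-4 + (1/3)*(-9)**2)*61 = (-4 + (1/3)*81)*61 = (-4 + 27)*61 = 23*61 = 1403)
1/((-105777)*(13401 - L)) + 71838/S = 1/((-105777)*(13401 - 1*210265)) + 71838/1403 = -1/(105777*(13401 - 210265)) + 71838*(1/1403) = -1/105777/(-196864) + 71838/1403 = -1/105777*(-1/196864) + 71838/1403 = 1/20823683328 + 71838/1403 = 65040511431229/1270244683008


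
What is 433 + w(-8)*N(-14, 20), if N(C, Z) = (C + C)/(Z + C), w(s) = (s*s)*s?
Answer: 8467/3 ≈ 2822.3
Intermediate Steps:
w(s) = s**3 (w(s) = s**2*s = s**3)
N(C, Z) = 2*C/(C + Z) (N(C, Z) = (2*C)/(C + Z) = 2*C/(C + Z))
433 + w(-8)*N(-14, 20) = 433 + (-8)**3*(2*(-14)/(-14 + 20)) = 433 - 1024*(-14)/6 = 433 - 512*(-14/3) = 433 + 7168/3 = 8467/3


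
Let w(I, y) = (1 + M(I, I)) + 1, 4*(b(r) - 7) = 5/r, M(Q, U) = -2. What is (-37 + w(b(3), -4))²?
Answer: 1369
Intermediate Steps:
b(r) = 7 + 5/(4*r) (b(r) = 7 + (5/r)/4 = 7 + 5/(4*r))
w(I, y) = 0 (w(I, y) = (1 - 2) + 1 = -1 + 1 = 0)
(-37 + w(b(3), -4))² = (-37 + 0)² = (-37)² = 1369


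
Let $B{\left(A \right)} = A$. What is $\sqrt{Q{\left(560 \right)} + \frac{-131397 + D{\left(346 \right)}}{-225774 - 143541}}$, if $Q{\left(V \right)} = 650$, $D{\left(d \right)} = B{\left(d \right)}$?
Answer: $\frac{\sqrt{11719410635}}{4245} \approx 25.502$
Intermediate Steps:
$D{\left(d \right)} = d$
$\sqrt{Q{\left(560 \right)} + \frac{-131397 + D{\left(346 \right)}}{-225774 - 143541}} = \sqrt{650 + \frac{-131397 + 346}{-225774 - 143541}} = \sqrt{650 - \frac{131051}{-369315}} = \sqrt{650 - - \frac{4519}{12735}} = \sqrt{650 + \frac{4519}{12735}} = \sqrt{\frac{8282269}{12735}} = \frac{\sqrt{11719410635}}{4245}$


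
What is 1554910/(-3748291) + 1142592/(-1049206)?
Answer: -2957094105866/1966364703473 ≈ -1.5038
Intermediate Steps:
1554910/(-3748291) + 1142592/(-1049206) = 1554910*(-1/3748291) + 1142592*(-1/1049206) = -1554910/3748291 - 571296/524603 = -2957094105866/1966364703473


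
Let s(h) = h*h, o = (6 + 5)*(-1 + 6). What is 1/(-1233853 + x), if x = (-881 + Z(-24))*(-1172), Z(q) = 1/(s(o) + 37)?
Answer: -1531/308223037 ≈ -4.9672e-6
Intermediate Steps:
o = 55 (o = 11*5 = 55)
s(h) = h²
Z(q) = 1/3062 (Z(q) = 1/(55² + 37) = 1/(3025 + 37) = 1/3062)
x = 1580805906/1531 (x = (-881 + 1/3062)*(-1172) = -2697621/3062*(-1172) = 1580805906/1531 ≈ 1.0325e+6)
1/(-1233853 + x) = 1/(-1233853 + 1580805906/1531) = 1/(-308223037/1531) = -1531/308223037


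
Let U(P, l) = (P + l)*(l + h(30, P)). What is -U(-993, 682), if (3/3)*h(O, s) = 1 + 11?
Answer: 215834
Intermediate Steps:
h(O, s) = 12 (h(O, s) = 1 + 11 = 12)
U(P, l) = (12 + l)*(P + l) (U(P, l) = (P + l)*(l + 12) = (P + l)*(12 + l) = (12 + l)*(P + l))
-U(-993, 682) = -(682² + 12*(-993) + 12*682 - 993*682) = -(465124 - 11916 + 8184 - 677226) = -1*(-215834) = 215834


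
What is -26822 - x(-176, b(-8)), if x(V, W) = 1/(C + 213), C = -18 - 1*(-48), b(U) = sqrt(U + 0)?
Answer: -6517747/243 ≈ -26822.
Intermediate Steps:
b(U) = sqrt(U)
C = 30 (C = -18 + 48 = 30)
x(V, W) = 1/243 (x(V, W) = 1/(30 + 213) = 1/243)
-26822 - x(-176, b(-8)) = -26822 - 1*1/243 = -26822 - 1/243 = -6517747/243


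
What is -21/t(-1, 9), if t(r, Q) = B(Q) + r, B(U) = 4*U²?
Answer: -21/323 ≈ -0.065015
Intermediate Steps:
t(r, Q) = r + 4*Q² (t(r, Q) = 4*Q² + r = r + 4*Q²)
-21/t(-1, 9) = -21/(-1 + 4*9²) = -21/(-1 + 4*81) = -21/(-1 + 324) = -21/323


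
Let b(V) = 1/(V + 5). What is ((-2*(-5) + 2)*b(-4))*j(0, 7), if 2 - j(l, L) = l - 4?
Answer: 72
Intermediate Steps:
j(l, L) = 6 - l (j(l, L) = 2 - (l - 4) = 2 - (-4 + l) = 2 + (4 - l) = 6 - l)
b(V) = 1/(5 + V)
((-2*(-5) + 2)*b(-4))*j(0, 7) = ((-2*(-5) + 2)/(5 - 4))*(6 - 1*0) = ((10 + 2)/1)*(6 + 0) = (12*1)*6 = 12*6 = 72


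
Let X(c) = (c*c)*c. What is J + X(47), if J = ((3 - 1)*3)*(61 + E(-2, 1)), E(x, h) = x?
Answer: 104177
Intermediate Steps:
X(c) = c³ (X(c) = c²*c = c³)
J = 354 (J = ((3 - 1)*3)*(61 - 2) = (2*3)*59 = 6*59 = 354)
J + X(47) = 354 + 47³ = 354 + 103823 = 104177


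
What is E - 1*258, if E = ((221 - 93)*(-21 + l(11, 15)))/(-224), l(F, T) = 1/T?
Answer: -25834/105 ≈ -246.04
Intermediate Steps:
E = 1256/105 (E = ((221 - 93)*(-21 + 1/15))/(-224) = (128*(-21 + 1/15))*(-1/224) = (128*(-314/15))*(-1/224) = -40192/15*(-1/224) = 1256/105 ≈ 11.962)
E - 1*258 = 1256/105 - 1*258 = 1256/105 - 258 = -25834/105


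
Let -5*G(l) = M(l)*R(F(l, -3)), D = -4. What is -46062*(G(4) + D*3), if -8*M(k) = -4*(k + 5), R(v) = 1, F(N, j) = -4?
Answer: 2970999/5 ≈ 5.9420e+5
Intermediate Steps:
M(k) = 5/2 + k/2 (M(k) = -(-1)*(k + 5)/2 = -(-1)*(5 + k)/2 = -(-20 - 4*k)/8 = 5/2 + k/2)
G(l) = -½ - l/10 (G(l) = -(5/2 + l/2)/5 = -½ - l/10)
-46062*(G(4) + D*3) = -46062*((-½ - ⅒*4) - 4*3) = -46062*((-½ - ⅖) - 12) = -46062*(-9/10 - 12) = -46062*(-129/10) = 2970999/5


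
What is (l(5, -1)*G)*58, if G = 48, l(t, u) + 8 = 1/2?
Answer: -20880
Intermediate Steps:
l(t, u) = -15/2 (l(t, u) = -8 + 1/2 = -15/2)
(l(5, -1)*G)*58 = -15/2*48*58 = -360*58 = -20880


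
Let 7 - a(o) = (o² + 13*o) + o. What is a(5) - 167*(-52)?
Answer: 8596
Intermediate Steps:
a(o) = 7 - o² - 14*o (a(o) = 7 - ((o² + 13*o) + o) = 7 - (o² + 14*o) = 7 + (-o² - 14*o) = 7 - o² - 14*o)
a(5) - 167*(-52) = (7 - 1*5² - 14*5) - 167*(-52) = (7 - 1*25 - 70) + 8684 = (7 - 25 - 70) + 8684 = -88 + 8684 = 8596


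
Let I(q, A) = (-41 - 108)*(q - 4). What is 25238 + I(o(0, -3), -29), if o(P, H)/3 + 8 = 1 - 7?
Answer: 32092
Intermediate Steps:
o(P, H) = -42 (o(P, H) = -24 + 3*(1 - 7) = -24 + 3*(-6) = -24 - 18 = -42)
I(q, A) = 596 - 149*q (I(q, A) = -149*(-4 + q) = 596 - 149*q)
25238 + I(o(0, -3), -29) = 25238 + (596 - 149*(-42)) = 25238 + (596 + 6258) = 25238 + 6854 = 32092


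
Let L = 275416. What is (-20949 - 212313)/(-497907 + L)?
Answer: 233262/222491 ≈ 1.0484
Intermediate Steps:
(-20949 - 212313)/(-497907 + L) = (-20949 - 212313)/(-497907 + 275416) = -233262/(-222491) = -233262*(-1/222491) = 233262/222491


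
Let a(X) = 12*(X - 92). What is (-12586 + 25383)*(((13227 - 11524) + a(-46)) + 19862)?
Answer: 254775473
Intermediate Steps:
a(X) = -1104 + 12*X (a(X) = 12*(-92 + X) = -1104 + 12*X)
(-12586 + 25383)*(((13227 - 11524) + a(-46)) + 19862) = (-12586 + 25383)*(((13227 - 11524) + (-1104 + 12*(-46))) + 19862) = 12797*((1703 + (-1104 - 552)) + 19862) = 12797*((1703 - 1656) + 19862) = 12797*(47 + 19862) = 12797*19909 = 254775473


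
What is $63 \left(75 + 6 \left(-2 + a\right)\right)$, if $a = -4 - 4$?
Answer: $945$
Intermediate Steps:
$a = -8$ ($a = -4 - 4 = -8$)
$63 \left(75 + 6 \left(-2 + a\right)\right) = 63 \left(75 + 6 \left(-2 - 8\right)\right) = 63 \left(75 + 6 \left(-10\right)\right) = 63 \left(75 - 60\right) = 63 \cdot 15 = 945$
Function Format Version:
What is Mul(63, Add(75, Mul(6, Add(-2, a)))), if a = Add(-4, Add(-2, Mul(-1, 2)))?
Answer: 945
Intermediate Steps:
a = -8 (a = Add(-4, Add(-2, -2)) = Add(-4, -4) = -8)
Mul(63, Add(75, Mul(6, Add(-2, a)))) = Mul(63, Add(75, Mul(6, Add(-2, -8)))) = Mul(63, Add(75, Mul(6, -10))) = Mul(63, Add(75, -60)) = Mul(63, 15) = 945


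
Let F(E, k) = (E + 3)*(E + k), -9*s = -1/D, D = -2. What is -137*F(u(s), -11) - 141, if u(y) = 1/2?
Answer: 19575/4 ≈ 4893.8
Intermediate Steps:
s = -1/18 (s = -(-1)/(9*(-2)) = -(-1)*(-1)/(9*2) = -⅑*½ = -1/18 ≈ -0.055556)
u(y) = ½
F(E, k) = (3 + E)*(E + k)
-137*F(u(s), -11) - 141 = -137*((½)² + 3*(½) + 3*(-11) + (½)*(-11)) - 141 = -137*(¼ + 3/2 - 33 - 11/2) - 141 = -137*(-147/4) - 141 = 20139/4 - 141 = 19575/4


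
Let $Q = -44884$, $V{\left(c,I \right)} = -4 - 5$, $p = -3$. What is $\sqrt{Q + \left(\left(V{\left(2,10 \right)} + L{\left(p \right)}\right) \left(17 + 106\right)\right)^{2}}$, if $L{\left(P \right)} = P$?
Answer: $2 \sqrt{533423} \approx 1460.7$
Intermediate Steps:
$V{\left(c,I \right)} = -9$
$\sqrt{Q + \left(\left(V{\left(2,10 \right)} + L{\left(p \right)}\right) \left(17 + 106\right)\right)^{2}} = \sqrt{-44884 + \left(\left(-9 - 3\right) \left(17 + 106\right)\right)^{2}} = \sqrt{-44884 + \left(\left(-12\right) 123\right)^{2}} = \sqrt{-44884 + \left(-1476\right)^{2}} = \sqrt{-44884 + 2178576} = \sqrt{2133692} = 2 \sqrt{533423}$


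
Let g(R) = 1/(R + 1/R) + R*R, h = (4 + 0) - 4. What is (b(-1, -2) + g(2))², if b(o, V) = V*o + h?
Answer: 1024/25 ≈ 40.960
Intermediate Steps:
h = 0 (h = 4 - 4 = 0)
b(o, V) = V*o (b(o, V) = V*o + 0 = V*o)
g(R) = R² + 1/(R + 1/R) (g(R) = 1/(R + 1/R) + R² = R² + 1/(R + 1/R))
(b(-1, -2) + g(2))² = (-2*(-1) + 2*(1 + 2 + 2³)/(1 + 2²))² = (2 + 2*(1 + 2 + 8)/(1 + 4))² = (2 + 2*11/5)² = (2 + 2*(⅕)*11)² = (2 + 22/5)² = (32/5)² = 1024/25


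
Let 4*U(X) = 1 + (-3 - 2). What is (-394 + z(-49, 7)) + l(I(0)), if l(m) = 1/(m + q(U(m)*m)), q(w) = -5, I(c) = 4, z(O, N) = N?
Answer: -388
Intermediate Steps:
U(X) = -1 (U(X) = (1 + (-3 - 2))/4 = (1 - 5)/4 = (¼)*(-4) = -1)
l(m) = 1/(-5 + m) (l(m) = 1/(m - 5) = 1/(-5 + m))
(-394 + z(-49, 7)) + l(I(0)) = (-394 + 7) + 1/(-5 + 4) = -387 + 1/(-1) = -387 - 1 = -388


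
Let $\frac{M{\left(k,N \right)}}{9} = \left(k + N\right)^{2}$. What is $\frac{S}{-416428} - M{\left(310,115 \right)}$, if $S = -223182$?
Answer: $- \frac{338477772159}{208214} \approx -1.6256 \cdot 10^{6}$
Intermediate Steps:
$M{\left(k,N \right)} = 9 \left(N + k\right)^{2}$ ($M{\left(k,N \right)} = 9 \left(k + N\right)^{2} = 9 \left(N + k\right)^{2}$)
$\frac{S}{-416428} - M{\left(310,115 \right)} = - \frac{223182}{-416428} - 9 \left(115 + 310\right)^{2} = \left(-223182\right) \left(- \frac{1}{416428}\right) - 9 \cdot 425^{2} = \frac{111591}{208214} - 9 \cdot 180625 = \frac{111591}{208214} - 1625625 = - \frac{338477772159}{208214}$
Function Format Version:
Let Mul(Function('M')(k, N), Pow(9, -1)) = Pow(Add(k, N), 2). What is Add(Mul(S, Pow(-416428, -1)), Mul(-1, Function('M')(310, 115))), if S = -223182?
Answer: Rational(-338477772159, 208214) ≈ -1.6256e+6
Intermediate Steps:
Function('M')(k, N) = Mul(9, Pow(Add(N, k), 2)) (Function('M')(k, N) = Mul(9, Pow(Add(k, N), 2)) = Mul(9, Pow(Add(N, k), 2)))
Add(Mul(S, Pow(-416428, -1)), Mul(-1, Function('M')(310, 115))) = Add(Mul(-223182, Pow(-416428, -1)), Mul(-1, Mul(9, Pow(Add(115, 310), 2)))) = Add(Mul(-223182, Rational(-1, 416428)), Mul(-1, Mul(9, Pow(425, 2)))) = Add(Rational(111591, 208214), Mul(-1, Mul(9, 180625))) = Add(Rational(111591, 208214), Mul(-1, 1625625)) = Add(Rational(111591, 208214), -1625625) = Rational(-338477772159, 208214)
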